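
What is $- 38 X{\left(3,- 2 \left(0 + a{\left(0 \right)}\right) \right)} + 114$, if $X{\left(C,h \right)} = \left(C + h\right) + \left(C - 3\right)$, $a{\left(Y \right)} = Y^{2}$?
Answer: $0$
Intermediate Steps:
$X{\left(C,h \right)} = -3 + h + 2 C$ ($X{\left(C,h \right)} = \left(C + h\right) + \left(C - 3\right) = \left(C + h\right) + \left(-3 + C\right) = -3 + h + 2 C$)
$- 38 X{\left(3,- 2 \left(0 + a{\left(0 \right)}\right) \right)} + 114 = - 38 \left(-3 - 2 \left(0 + 0^{2}\right) + 2 \cdot 3\right) + 114 = - 38 \left(-3 - 2 \left(0 + 0\right) + 6\right) + 114 = - 38 \left(-3 - 0 + 6\right) + 114 = - 38 \left(-3 + 0 + 6\right) + 114 = \left(-38\right) 3 + 114 = -114 + 114 = 0$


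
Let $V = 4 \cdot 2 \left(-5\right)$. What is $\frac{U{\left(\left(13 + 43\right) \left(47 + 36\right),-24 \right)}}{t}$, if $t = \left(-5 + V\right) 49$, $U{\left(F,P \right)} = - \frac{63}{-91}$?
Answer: $- \frac{1}{3185} \approx -0.00031397$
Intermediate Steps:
$U{\left(F,P \right)} = \frac{9}{13}$ ($U{\left(F,P \right)} = \left(-63\right) \left(- \frac{1}{91}\right) = \frac{9}{13}$)
$V = -40$ ($V = 8 \left(-5\right) = -40$)
$t = -2205$ ($t = \left(-5 - 40\right) 49 = \left(-45\right) 49 = -2205$)
$\frac{U{\left(\left(13 + 43\right) \left(47 + 36\right),-24 \right)}}{t} = \frac{9}{13 \left(-2205\right)} = \frac{9}{13} \left(- \frac{1}{2205}\right) = - \frac{1}{3185}$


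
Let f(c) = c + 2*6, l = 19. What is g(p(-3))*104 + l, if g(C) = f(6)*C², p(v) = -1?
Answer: 1891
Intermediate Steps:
f(c) = 12 + c (f(c) = c + 12 = 12 + c)
g(C) = 18*C² (g(C) = (12 + 6)*C² = 18*C²)
g(p(-3))*104 + l = (18*(-1)²)*104 + 19 = (18*1)*104 + 19 = 18*104 + 19 = 1872 + 19 = 1891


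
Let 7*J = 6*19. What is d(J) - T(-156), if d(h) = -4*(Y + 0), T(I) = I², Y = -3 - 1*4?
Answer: -24308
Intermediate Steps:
Y = -7 (Y = -3 - 4 = -7)
J = 114/7 (J = (6*19)/7 = (⅐)*114 = 114/7 ≈ 16.286)
d(h) = 28 (d(h) = -4*(-7 + 0) = -4*(-7) = 28)
d(J) - T(-156) = 28 - 1*(-156)² = 28 - 1*24336 = 28 - 24336 = -24308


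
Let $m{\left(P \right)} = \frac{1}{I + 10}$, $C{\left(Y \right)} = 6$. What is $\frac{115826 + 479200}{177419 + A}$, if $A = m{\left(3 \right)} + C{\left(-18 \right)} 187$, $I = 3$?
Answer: $\frac{1289223}{386839} \approx 3.3327$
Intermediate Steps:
$m{\left(P \right)} = \frac{1}{13}$ ($m{\left(P \right)} = \frac{1}{3 + 10} = \frac{1}{13}$)
$A = \frac{14587}{13}$ ($A = \frac{1}{13} + 6 \cdot 187 = \frac{1}{13} + 1122 = \frac{14587}{13} \approx 1122.1$)
$\frac{115826 + 479200}{177419 + A} = \frac{115826 + 479200}{177419 + \frac{14587}{13}} = \frac{595026}{\frac{2321034}{13}} = 595026 \cdot \frac{13}{2321034} = \frac{1289223}{386839}$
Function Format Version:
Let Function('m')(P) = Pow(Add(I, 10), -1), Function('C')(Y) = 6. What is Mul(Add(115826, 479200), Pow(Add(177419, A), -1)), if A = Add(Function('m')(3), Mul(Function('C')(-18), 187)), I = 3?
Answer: Rational(1289223, 386839) ≈ 3.3327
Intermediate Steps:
Function('m')(P) = Rational(1, 13) (Function('m')(P) = Pow(Add(3, 10), -1) = Pow(13, -1) = Rational(1, 13))
A = Rational(14587, 13) (A = Add(Rational(1, 13), Mul(6, 187)) = Add(Rational(1, 13), 1122) = Rational(14587, 13) ≈ 1122.1)
Mul(Add(115826, 479200), Pow(Add(177419, A), -1)) = Mul(Add(115826, 479200), Pow(Add(177419, Rational(14587, 13)), -1)) = Mul(595026, Pow(Rational(2321034, 13), -1)) = Mul(595026, Rational(13, 2321034)) = Rational(1289223, 386839)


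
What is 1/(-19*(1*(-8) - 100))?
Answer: 1/2052 ≈ 0.00048733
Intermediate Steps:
1/(-19*(1*(-8) - 100)) = 1/(-19*(-8 - 100)) = 1/(-19*(-108)) = 1/2052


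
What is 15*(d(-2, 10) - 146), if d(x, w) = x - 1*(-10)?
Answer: -2070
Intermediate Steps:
d(x, w) = 10 + x (d(x, w) = x + 10 = 10 + x)
15*(d(-2, 10) - 146) = 15*((10 - 2) - 146) = 15*(8 - 146) = 15*(-138) = -2070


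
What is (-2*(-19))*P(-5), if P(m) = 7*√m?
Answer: 266*I*√5 ≈ 594.79*I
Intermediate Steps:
(-2*(-19))*P(-5) = (-2*(-19))*(7*√(-5)) = 38*(7*(I*√5)) = 38*(7*I*√5) = 266*I*√5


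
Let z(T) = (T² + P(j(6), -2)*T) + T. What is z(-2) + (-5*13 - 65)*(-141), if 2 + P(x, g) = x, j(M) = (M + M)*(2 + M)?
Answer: 18144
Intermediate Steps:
j(M) = 2*M*(2 + M) (j(M) = (2*M)*(2 + M) = 2*M*(2 + M))
P(x, g) = -2 + x
z(T) = T² + 95*T (z(T) = (T² + (-2 + 2*6*(2 + 6))*T) + T = (T² + (-2 + 2*6*8)*T) + T = (T² + (-2 + 96)*T) + T = (T² + 94*T) + T = T² + 95*T)
z(-2) + (-5*13 - 65)*(-141) = -2*(95 - 2) + (-5*13 - 65)*(-141) = -2*93 + (-65 - 65)*(-141) = -186 - 130*(-141) = -186 + 18330 = 18144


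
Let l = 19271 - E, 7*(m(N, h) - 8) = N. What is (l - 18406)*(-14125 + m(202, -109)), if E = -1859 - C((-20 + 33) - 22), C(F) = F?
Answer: -267745155/7 ≈ -3.8249e+7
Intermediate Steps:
m(N, h) = 8 + N/7
E = -1850 (E = -1859 - ((-20 + 33) - 22) = -1859 - (13 - 22) = -1859 - 1*(-9) = -1859 + 9 = -1850)
l = 21121 (l = 19271 - 1*(-1850) = 19271 + 1850 = 21121)
(l - 18406)*(-14125 + m(202, -109)) = (21121 - 18406)*(-14125 + (8 + (⅐)*202)) = 2715*(-14125 + (8 + 202/7)) = 2715*(-14125 + 258/7) = 2715*(-98617/7) = -267745155/7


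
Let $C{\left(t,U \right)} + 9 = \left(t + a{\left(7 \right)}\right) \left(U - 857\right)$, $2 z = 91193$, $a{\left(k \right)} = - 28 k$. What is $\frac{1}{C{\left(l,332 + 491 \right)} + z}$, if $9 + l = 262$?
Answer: $\frac{2}{87299} \approx 2.291 \cdot 10^{-5}$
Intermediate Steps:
$l = 253$ ($l = -9 + 262 = 253$)
$z = \frac{91193}{2}$ ($z = \frac{1}{2} \cdot 91193 = \frac{91193}{2} \approx 45597.0$)
$C{\left(t,U \right)} = -9 + \left(-857 + U\right) \left(-196 + t\right)$ ($C{\left(t,U \right)} = -9 + \left(t - 196\right) \left(U - 857\right) = -9 + \left(t - 196\right) \left(-857 + U\right) = -9 + \left(-196 + t\right) \left(-857 + U\right) = -9 + \left(-857 + U\right) \left(-196 + t\right)$)
$\frac{1}{C{\left(l,332 + 491 \right)} + z} = \frac{1}{\left(167963 - 216821 - 196 \left(332 + 491\right) + \left(332 + 491\right) 253\right) + \frac{91193}{2}} = \frac{1}{\left(167963 - 216821 - 161308 + 823 \cdot 253\right) + \frac{91193}{2}} = \frac{1}{\left(167963 - 216821 - 161308 + 208219\right) + \frac{91193}{2}} = \frac{1}{-1947 + \frac{91193}{2}} = \frac{1}{\frac{87299}{2}} = \frac{2}{87299}$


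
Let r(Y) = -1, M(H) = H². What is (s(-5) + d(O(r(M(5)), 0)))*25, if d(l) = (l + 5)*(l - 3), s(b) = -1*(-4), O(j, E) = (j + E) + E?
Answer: -300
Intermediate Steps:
O(j, E) = j + 2*E (O(j, E) = (E + j) + E = j + 2*E)
s(b) = 4
d(l) = (-3 + l)*(5 + l) (d(l) = (5 + l)*(-3 + l) = (-3 + l)*(5 + l))
(s(-5) + d(O(r(M(5)), 0)))*25 = (4 + (-15 + (-1 + 2*0)² + 2*(-1 + 2*0)))*25 = (4 + (-15 + (-1 + 0)² + 2*(-1 + 0)))*25 = (4 + (-15 + (-1)² + 2*(-1)))*25 = (4 + (-15 + 1 - 2))*25 = (4 - 16)*25 = -12*25 = -300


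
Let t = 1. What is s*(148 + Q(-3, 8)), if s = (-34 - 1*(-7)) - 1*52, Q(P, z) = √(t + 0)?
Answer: -11771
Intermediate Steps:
Q(P, z) = 1 (Q(P, z) = √(1 + 0) = √1 = 1)
s = -79 (s = (-34 + 7) - 52 = -27 - 52 = -79)
s*(148 + Q(-3, 8)) = -79*(148 + 1) = -79*149 = -11771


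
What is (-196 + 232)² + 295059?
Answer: 296355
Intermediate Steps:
(-196 + 232)² + 295059 = 36² + 295059 = 1296 + 295059 = 296355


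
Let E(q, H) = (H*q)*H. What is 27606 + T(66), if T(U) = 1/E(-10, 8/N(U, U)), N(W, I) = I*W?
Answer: -81681/40 ≈ -2042.0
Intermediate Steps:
E(q, H) = q*H²
T(U) = -U⁴/640 (T(U) = 1/(-10*64/U⁴) = 1/(-640/U⁴) = -U⁴/640)
27606 + T(66) = 27606 - 1/640*66⁴ = 27606 - 1/640*18974736 = 27606 - 1185921/40 = -81681/40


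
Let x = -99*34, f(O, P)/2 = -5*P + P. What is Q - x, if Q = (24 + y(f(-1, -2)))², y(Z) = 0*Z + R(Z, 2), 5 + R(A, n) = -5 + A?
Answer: 4266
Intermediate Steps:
R(A, n) = -10 + A (R(A, n) = -5 + (-5 + A) = -10 + A)
f(O, P) = -8*P (f(O, P) = 2*(-5*P + P) = 2*(-4*P) = -8*P)
y(Z) = -10 + Z (y(Z) = 0*Z + (-10 + Z) = 0 + (-10 + Z) = -10 + Z)
x = -3366
Q = 900 (Q = (24 + (-10 - 8*(-2)))² = (24 + (-10 + 16))² = (24 + 6)² = 30² = 900)
Q - x = 900 - 1*(-3366) = 900 + 3366 = 4266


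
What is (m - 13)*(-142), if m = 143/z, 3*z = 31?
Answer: -3692/31 ≈ -119.10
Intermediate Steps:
z = 31/3 (z = (⅓)*31 = 31/3 ≈ 10.333)
m = 429/31 (m = 143/(31/3) = 143*(3/31) = 429/31 ≈ 13.839)
(m - 13)*(-142) = (429/31 - 13)*(-142) = (26/31)*(-142) = -3692/31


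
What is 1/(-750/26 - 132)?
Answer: -13/2091 ≈ -0.0062171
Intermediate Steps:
1/(-750/26 - 132) = 1/(-10*75/26 - 132) = 1/(-375/13 - 132) = 1/(-2091/13) = -13/2091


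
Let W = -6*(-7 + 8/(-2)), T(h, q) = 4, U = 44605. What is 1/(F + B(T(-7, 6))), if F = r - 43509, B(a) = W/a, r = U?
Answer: 2/2225 ≈ 0.00089888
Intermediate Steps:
r = 44605
W = 66 (W = -6*(-7 + 8*(-½)) = -6*(-7 - 4) = -6*(-11) = 66)
B(a) = 66/a
F = 1096 (F = 44605 - 43509 = 1096)
1/(F + B(T(-7, 6))) = 1/(1096 + 66/4) = 1/(1096 + 66*(¼)) = 1/(1096 + 33/2) = 1/(2225/2) = 2/2225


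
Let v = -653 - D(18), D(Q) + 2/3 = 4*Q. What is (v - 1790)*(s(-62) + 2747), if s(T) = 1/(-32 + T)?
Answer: -1947730831/282 ≈ -6.9068e+6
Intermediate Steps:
D(Q) = -⅔ + 4*Q
v = -2173/3 (v = -653 - (-⅔ + 4*18) = -653 - (-⅔ + 72) = -653 - 1*214/3 = -653 - 214/3 = -2173/3 ≈ -724.33)
(v - 1790)*(s(-62) + 2747) = (-2173/3 - 1790)*(1/(-32 - 62) + 2747) = -7543*(1/(-94) + 2747)/3 = -7543*(-1/94 + 2747)/3 = -7543/3*258217/94 = -1947730831/282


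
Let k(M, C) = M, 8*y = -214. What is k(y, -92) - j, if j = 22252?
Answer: -89115/4 ≈ -22279.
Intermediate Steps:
y = -107/4 (y = (1/8)*(-214) = -107/4 ≈ -26.750)
k(y, -92) - j = -107/4 - 1*22252 = -107/4 - 22252 = -89115/4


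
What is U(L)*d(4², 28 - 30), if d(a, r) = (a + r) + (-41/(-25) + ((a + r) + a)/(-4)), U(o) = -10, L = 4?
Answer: -407/5 ≈ -81.400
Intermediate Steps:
d(a, r) = 41/25 + a/2 + 3*r/4 (d(a, r) = (a + r) + (-41*(-1/25) + (r + 2*a)*(-¼)) = (a + r) + (41/25 + (-a/2 - r/4)) = (a + r) + (41/25 - a/2 - r/4) = 41/25 + a/2 + 3*r/4)
U(L)*d(4², 28 - 30) = -10*(41/25 + (½)*4² + 3*(28 - 30)/4) = -10*(41/25 + (½)*16 + (¾)*(-2)) = -10*(41/25 + 8 - 3/2) = -10*407/50 = -407/5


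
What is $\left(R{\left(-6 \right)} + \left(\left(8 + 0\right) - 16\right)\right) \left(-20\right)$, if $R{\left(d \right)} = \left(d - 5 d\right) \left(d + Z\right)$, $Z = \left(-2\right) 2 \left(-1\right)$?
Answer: $1120$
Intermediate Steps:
$Z = 4$ ($Z = \left(-4\right) \left(-1\right) = 4$)
$R{\left(d \right)} = - 4 d \left(4 + d\right)$ ($R{\left(d \right)} = \left(d - 5 d\right) \left(d + 4\right) = - 4 d \left(4 + d\right)$)
$\left(R{\left(-6 \right)} + \left(\left(8 + 0\right) - 16\right)\right) \left(-20\right) = \left(\left(-4\right) \left(-6\right) \left(4 - 6\right) + \left(\left(8 + 0\right) - 16\right)\right) \left(-20\right) = \left(\left(-4\right) \left(-6\right) \left(-2\right) + \left(8 - 16\right)\right) \left(-20\right) = \left(-48 - 8\right) \left(-20\right) = \left(-56\right) \left(-20\right) = 1120$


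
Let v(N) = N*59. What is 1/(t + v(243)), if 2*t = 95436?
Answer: 1/62055 ≈ 1.6115e-5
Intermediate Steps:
v(N) = 59*N
t = 47718 (t = (½)*95436 = 47718)
1/(t + v(243)) = 1/(47718 + 59*243) = 1/(47718 + 14337) = 1/62055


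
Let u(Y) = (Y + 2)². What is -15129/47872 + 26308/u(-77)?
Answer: 1174315951/269280000 ≈ 4.3609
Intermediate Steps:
u(Y) = (2 + Y)²
-15129/47872 + 26308/u(-77) = -15129/47872 + 26308/((2 - 77)²) = -15129*1/47872 + 26308/((-75)²) = -15129/47872 + 26308/5625 = 1174315951/269280000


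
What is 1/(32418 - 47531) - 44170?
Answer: -667541211/15113 ≈ -44170.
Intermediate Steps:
1/(32418 - 47531) - 44170 = 1/(-15113) - 44170 = -1/15113 - 44170 = -667541211/15113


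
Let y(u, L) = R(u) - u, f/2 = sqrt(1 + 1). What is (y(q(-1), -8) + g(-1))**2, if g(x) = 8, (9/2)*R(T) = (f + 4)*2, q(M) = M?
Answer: 3179/27 + 1552*sqrt(2)/81 ≈ 144.84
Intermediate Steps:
f = 2*sqrt(2) (f = 2*sqrt(1 + 1) = 2*sqrt(2) ≈ 2.8284)
R(T) = 16/9 + 8*sqrt(2)/9 (R(T) = 2*((2*sqrt(2) + 4)*2)/9 = 2*((4 + 2*sqrt(2))*2)/9 = 2*(8 + 4*sqrt(2))/9 = 16/9 + 8*sqrt(2)/9)
y(u, L) = 16/9 - u + 8*sqrt(2)/9 (y(u, L) = (16/9 + 8*sqrt(2)/9) - u = 16/9 - u + 8*sqrt(2)/9)
(y(q(-1), -8) + g(-1))**2 = ((16/9 - 1*(-1) + 8*sqrt(2)/9) + 8)**2 = ((16/9 + 1 + 8*sqrt(2)/9) + 8)**2 = ((25/9 + 8*sqrt(2)/9) + 8)**2 = (97/9 + 8*sqrt(2)/9)**2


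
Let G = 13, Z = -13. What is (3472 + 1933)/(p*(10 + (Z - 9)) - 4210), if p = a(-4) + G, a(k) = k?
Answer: -5405/4318 ≈ -1.2517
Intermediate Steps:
p = 9 (p = -4 + 13 = 9)
(3472 + 1933)/(p*(10 + (Z - 9)) - 4210) = (3472 + 1933)/(9*(10 + (-13 - 9)) - 4210) = 5405/(9*(10 - 22) - 4210) = 5405/(9*(-12) - 4210) = 5405/(-108 - 4210) = 5405/(-4318) = 5405*(-1/4318) = -5405/4318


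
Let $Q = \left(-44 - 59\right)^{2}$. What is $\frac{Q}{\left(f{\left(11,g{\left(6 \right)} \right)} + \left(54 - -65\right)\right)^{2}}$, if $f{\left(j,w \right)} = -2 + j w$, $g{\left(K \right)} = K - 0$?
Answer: $\frac{10609}{33489} \approx 0.31679$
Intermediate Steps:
$g{\left(K \right)} = K$ ($g{\left(K \right)} = K + 0 = K$)
$Q = 10609$ ($Q = \left(-44 - 59\right)^{2} = \left(-103\right)^{2} = 10609$)
$\frac{Q}{\left(f{\left(11,g{\left(6 \right)} \right)} + \left(54 - -65\right)\right)^{2}} = \frac{10609}{\left(\left(-2 + 11 \cdot 6\right) + \left(54 - -65\right)\right)^{2}} = \frac{10609}{\left(\left(-2 + 66\right) + \left(54 + 65\right)\right)^{2}} = \frac{10609}{\left(64 + 119\right)^{2}} = \frac{10609}{183^{2}} = \frac{10609}{33489}$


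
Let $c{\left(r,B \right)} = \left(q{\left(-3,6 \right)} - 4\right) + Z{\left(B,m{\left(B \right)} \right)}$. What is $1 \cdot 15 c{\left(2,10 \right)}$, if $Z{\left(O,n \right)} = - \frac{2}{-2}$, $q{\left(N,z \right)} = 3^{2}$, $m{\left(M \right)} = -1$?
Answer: $90$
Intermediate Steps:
$q{\left(N,z \right)} = 9$
$Z{\left(O,n \right)} = 1$ ($Z{\left(O,n \right)} = \left(-2\right) \left(- \frac{1}{2}\right) = 1$)
$c{\left(r,B \right)} = 6$ ($c{\left(r,B \right)} = \left(9 - 4\right) + 1 = 5 + 1 = 6$)
$1 \cdot 15 c{\left(2,10 \right)} = 1 \cdot 15 \cdot 6 = 15 \cdot 6 = 90$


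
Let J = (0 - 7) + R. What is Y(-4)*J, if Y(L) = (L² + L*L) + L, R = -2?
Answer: -252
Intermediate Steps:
Y(L) = L + 2*L² (Y(L) = (L² + L²) + L = 2*L² + L = L + 2*L²)
J = -9 (J = (0 - 7) - 2 = -7 - 2 = -9)
Y(-4)*J = -4*(1 + 2*(-4))*(-9) = -4*(1 - 8)*(-9) = -4*(-7)*(-9) = 28*(-9) = -252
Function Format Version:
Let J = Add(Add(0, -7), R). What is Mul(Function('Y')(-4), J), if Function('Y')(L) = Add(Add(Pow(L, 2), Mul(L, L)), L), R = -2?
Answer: -252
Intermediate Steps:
Function('Y')(L) = Add(L, Mul(2, Pow(L, 2))) (Function('Y')(L) = Add(Add(Pow(L, 2), Pow(L, 2)), L) = Add(Mul(2, Pow(L, 2)), L) = Add(L, Mul(2, Pow(L, 2))))
J = -9 (J = Add(Add(0, -7), -2) = Add(-7, -2) = -9)
Mul(Function('Y')(-4), J) = Mul(Mul(-4, Add(1, Mul(2, -4))), -9) = Mul(Mul(-4, Add(1, -8)), -9) = Mul(Mul(-4, -7), -9) = Mul(28, -9) = -252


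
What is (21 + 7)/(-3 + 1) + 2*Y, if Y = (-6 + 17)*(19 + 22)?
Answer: 888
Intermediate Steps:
Y = 451 (Y = 11*41 = 451)
(21 + 7)/(-3 + 1) + 2*Y = (21 + 7)/(-3 + 1) + 2*451 = 28/(-2) + 902 = 28*(-½) + 902 = -14 + 902 = 888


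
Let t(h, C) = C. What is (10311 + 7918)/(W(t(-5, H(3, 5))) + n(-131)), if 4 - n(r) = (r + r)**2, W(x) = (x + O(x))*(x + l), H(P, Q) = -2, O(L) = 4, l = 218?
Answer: -18229/68208 ≈ -0.26726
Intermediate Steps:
W(x) = (4 + x)*(218 + x) (W(x) = (x + 4)*(x + 218) = (4 + x)*(218 + x))
n(r) = 4 - 4*r**2 (n(r) = 4 - (r + r)**2 = 4 - (2*r)**2 = 4 - 4*r**2)
(10311 + 7918)/(W(t(-5, H(3, 5))) + n(-131)) = (10311 + 7918)/((872 + (-2)**2 + 222*(-2)) + (4 - 4*(-131)**2)) = 18229/((872 + 4 - 444) + (4 - 4*17161)) = 18229/(432 + (4 - 68644)) = 18229/(432 - 68640) = 18229/(-68208) = 18229*(-1/68208) = -18229/68208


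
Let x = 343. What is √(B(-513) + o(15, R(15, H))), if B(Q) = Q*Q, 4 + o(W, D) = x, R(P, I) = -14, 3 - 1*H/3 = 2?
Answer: 2*√65877 ≈ 513.33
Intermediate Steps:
H = 3 (H = 9 - 3*2 = 9 - 6 = 3)
o(W, D) = 339 (o(W, D) = -4 + 343 = 339)
B(Q) = Q²
√(B(-513) + o(15, R(15, H))) = √((-513)² + 339) = √(263169 + 339) = √263508 = 2*√65877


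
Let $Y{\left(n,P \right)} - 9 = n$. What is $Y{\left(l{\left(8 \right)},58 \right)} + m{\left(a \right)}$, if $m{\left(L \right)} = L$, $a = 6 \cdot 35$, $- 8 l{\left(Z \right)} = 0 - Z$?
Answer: $220$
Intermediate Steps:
$l{\left(Z \right)} = \frac{Z}{8}$ ($l{\left(Z \right)} = - \frac{0 - Z}{8} = - \frac{\left(-1\right) Z}{8} = \frac{Z}{8}$)
$Y{\left(n,P \right)} = 9 + n$
$a = 210$
$Y{\left(l{\left(8 \right)},58 \right)} + m{\left(a \right)} = \left(9 + \frac{1}{8} \cdot 8\right) + 210 = \left(9 + 1\right) + 210 = 10 + 210 = 220$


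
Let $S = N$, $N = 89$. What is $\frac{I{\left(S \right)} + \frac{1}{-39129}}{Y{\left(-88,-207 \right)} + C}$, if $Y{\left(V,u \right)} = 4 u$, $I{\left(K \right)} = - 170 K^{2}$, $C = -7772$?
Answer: $\frac{52689937531}{336509400} \approx 156.58$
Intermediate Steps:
$S = 89$
$\frac{I{\left(S \right)} + \frac{1}{-39129}}{Y{\left(-88,-207 \right)} + C} = \frac{- 170 \cdot 89^{2} + \frac{1}{-39129}}{4 \left(-207\right) - 7772} = \frac{\left(-170\right) 7921 - \frac{1}{39129}}{-828 - 7772} = \frac{-1346570 - \frac{1}{39129}}{-8600} = \left(- \frac{52689937531}{39129}\right) \left(- \frac{1}{8600}\right) = \frac{52689937531}{336509400}$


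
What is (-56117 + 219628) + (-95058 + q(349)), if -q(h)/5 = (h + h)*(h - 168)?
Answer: -563237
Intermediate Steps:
q(h) = -10*h*(-168 + h) (q(h) = -5*(h + h)*(h - 168) = -5*2*h*(-168 + h) = -10*h*(-168 + h))
(-56117 + 219628) + (-95058 + q(349)) = (-56117 + 219628) + (-95058 + 10*349*(168 - 1*349)) = 163511 + (-95058 + 10*349*(168 - 349)) = 163511 + (-95058 + 10*349*(-181)) = 163511 + (-95058 - 631690) = 163511 - 726748 = -563237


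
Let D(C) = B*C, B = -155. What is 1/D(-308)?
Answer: 1/47740 ≈ 2.0947e-5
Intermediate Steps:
D(C) = -155*C
1/D(-308) = 1/(-155*(-308)) = 1/47740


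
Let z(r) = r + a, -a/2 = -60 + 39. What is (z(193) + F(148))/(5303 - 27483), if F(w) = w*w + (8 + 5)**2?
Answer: -5577/5545 ≈ -1.0058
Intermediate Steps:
a = 42 (a = -2*(-60 + 39) = -2*(-21) = 42)
F(w) = 169 + w**2 (F(w) = w**2 + 13**2 = w**2 + 169 = 169 + w**2)
z(r) = 42 + r (z(r) = r + 42 = 42 + r)
(z(193) + F(148))/(5303 - 27483) = ((42 + 193) + (169 + 148**2))/(5303 - 27483) = (235 + (169 + 21904))/(-22180) = (235 + 22073)*(-1/22180) = 22308*(-1/22180) = -5577/5545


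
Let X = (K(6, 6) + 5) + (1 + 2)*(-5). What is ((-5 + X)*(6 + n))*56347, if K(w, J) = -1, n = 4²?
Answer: -19834144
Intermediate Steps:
n = 16
X = -11 (X = (-1 + 5) + (1 + 2)*(-5) = 4 + 3*(-5) = 4 - 15 = -11)
((-5 + X)*(6 + n))*56347 = ((-5 - 11)*(6 + 16))*56347 = -16*22*56347 = -352*56347 = -19834144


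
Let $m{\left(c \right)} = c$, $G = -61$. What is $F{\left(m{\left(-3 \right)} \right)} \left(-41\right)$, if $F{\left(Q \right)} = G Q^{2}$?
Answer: $22509$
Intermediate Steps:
$F{\left(Q \right)} = - 61 Q^{2}$
$F{\left(m{\left(-3 \right)} \right)} \left(-41\right) = - 61 \left(-3\right)^{2} \left(-41\right) = \left(-61\right) 9 \left(-41\right) = \left(-549\right) \left(-41\right) = 22509$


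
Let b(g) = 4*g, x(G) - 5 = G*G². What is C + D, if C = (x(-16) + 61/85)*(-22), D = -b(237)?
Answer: 7568248/85 ≈ 89038.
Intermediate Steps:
x(G) = 5 + G³ (x(G) = 5 + G*G² = 5 + G³)
D = -948 (D = -4*237 = -1*948 = -948)
C = 7648828/85 (C = ((5 + (-16)³) + 61/85)*(-22) = ((5 - 4096) + 61*(1/85))*(-22) = (-4091 + 61/85)*(-22) = -347674/85*(-22) = 7648828/85 ≈ 89986.)
C + D = 7648828/85 - 948 = 7568248/85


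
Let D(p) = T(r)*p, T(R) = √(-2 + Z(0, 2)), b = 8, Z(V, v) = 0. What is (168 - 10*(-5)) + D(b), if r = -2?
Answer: 218 + 8*I*√2 ≈ 218.0 + 11.314*I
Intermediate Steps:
T(R) = I*√2 (T(R) = √(-2 + 0) = √(-2) = I*√2)
D(p) = I*p*√2 (D(p) = (I*√2)*p = I*p*√2)
(168 - 10*(-5)) + D(b) = (168 - 10*(-5)) + I*8*√2 = (168 + 50) + 8*I*√2 = 218 + 8*I*√2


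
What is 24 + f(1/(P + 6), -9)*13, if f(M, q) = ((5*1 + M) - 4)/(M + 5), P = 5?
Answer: 375/14 ≈ 26.786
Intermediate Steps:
f(M, q) = (1 + M)/(5 + M) (f(M, q) = ((5 + M) - 4)/(5 + M) = (1 + M)/(5 + M))
24 + f(1/(P + 6), -9)*13 = 24 + ((1 + 1/(5 + 6))/(5 + 1/(5 + 6)))*13 = 24 + ((1 + 1/11)/(5 + 1/11))*13 = 24 + ((12/11)/(56/11))*13 = 24 + ((11/56)*(12/11))*13 = 24 + (3/14)*13 = 24 + 39/14 = 375/14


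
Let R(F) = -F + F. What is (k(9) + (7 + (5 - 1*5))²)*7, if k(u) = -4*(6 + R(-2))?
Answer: 175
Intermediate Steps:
R(F) = 0
k(u) = -24 (k(u) = -4*(6 + 0) = -4*6 = -24)
(k(9) + (7 + (5 - 1*5))²)*7 = (-24 + (7 + (5 - 1*5))²)*7 = (-24 + (7 + (5 - 5))²)*7 = (-24 + (7 + 0)²)*7 = (-24 + 7²)*7 = (-24 + 49)*7 = 25*7 = 175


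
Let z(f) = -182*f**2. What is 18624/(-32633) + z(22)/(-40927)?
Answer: 2112351256/1335570791 ≈ 1.5816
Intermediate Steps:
18624/(-32633) + z(22)/(-40927) = 18624/(-32633) - 182*22**2/(-40927) = 18624*(-1/32633) - 182*484*(-1/40927) = -18624/32633 - 88088*(-1/40927) = -18624/32633 + 88088/40927 = 2112351256/1335570791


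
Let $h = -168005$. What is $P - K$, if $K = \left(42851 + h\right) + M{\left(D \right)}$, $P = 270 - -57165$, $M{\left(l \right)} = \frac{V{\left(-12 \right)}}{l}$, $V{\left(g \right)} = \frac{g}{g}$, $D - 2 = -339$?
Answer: $\frac{61532494}{337} \approx 1.8259 \cdot 10^{5}$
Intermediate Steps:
$D = -337$ ($D = 2 - 339 = -337$)
$V{\left(g \right)} = 1$
$M{\left(l \right)} = \frac{1}{l}$ ($M{\left(l \right)} = 1 \frac{1}{l} = \frac{1}{l}$)
$P = 57435$ ($P = 270 + 57165 = 57435$)
$K = - \frac{42176899}{337}$ ($K = \left(42851 - 168005\right) + \frac{1}{-337} = -125154 - \frac{1}{337} = - \frac{42176899}{337} \approx -1.2515 \cdot 10^{5}$)
$P - K = 57435 - - \frac{42176899}{337} = 57435 + \frac{42176899}{337} = \frac{61532494}{337}$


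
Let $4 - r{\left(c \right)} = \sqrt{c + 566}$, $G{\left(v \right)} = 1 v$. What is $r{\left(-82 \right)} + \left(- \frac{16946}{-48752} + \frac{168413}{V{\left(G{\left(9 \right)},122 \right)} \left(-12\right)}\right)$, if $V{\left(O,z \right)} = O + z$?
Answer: $- \frac{1195414757}{9579768} \approx -124.79$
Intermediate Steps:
$G{\left(v \right)} = v$
$r{\left(c \right)} = 4 - \sqrt{566 + c}$ ($r{\left(c \right)} = 4 - \sqrt{c + 566} = 4 - \sqrt{566 + c}$)
$r{\left(-82 \right)} + \left(- \frac{16946}{-48752} + \frac{168413}{V{\left(G{\left(9 \right)},122 \right)} \left(-12\right)}\right) = \left(4 - \sqrt{566 - 82}\right) + \left(- \frac{16946}{-48752} + \frac{168413}{\left(9 + 122\right) \left(-12\right)}\right) = \left(4 - \sqrt{484}\right) + \left(\left(-16946\right) \left(- \frac{1}{48752}\right) + \frac{168413}{131 \left(-12\right)}\right) = \left(4 - 22\right) + \left(\frac{8473}{24376} + \frac{168413}{-1572}\right) = \left(4 - 22\right) + \left(\frac{8473}{24376} + 168413 \left(- \frac{1}{1572}\right)\right) = -18 + \left(\frac{8473}{24376} - \frac{168413}{1572}\right) = -18 - \frac{1022978933}{9579768} = - \frac{1195414757}{9579768}$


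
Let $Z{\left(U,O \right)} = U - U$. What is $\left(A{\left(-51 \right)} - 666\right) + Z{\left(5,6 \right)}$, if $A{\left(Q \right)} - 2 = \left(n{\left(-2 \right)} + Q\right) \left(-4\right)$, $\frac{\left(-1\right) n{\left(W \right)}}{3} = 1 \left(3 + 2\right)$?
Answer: $-400$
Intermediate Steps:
$Z{\left(U,O \right)} = 0$
$n{\left(W \right)} = -15$ ($n{\left(W \right)} = - 3 \cdot 1 \left(3 + 2\right) = - 3 \cdot 1 \cdot 5 = \left(-3\right) 5 = -15$)
$A{\left(Q \right)} = 62 - 4 Q$ ($A{\left(Q \right)} = 2 + \left(-15 + Q\right) \left(-4\right) = 2 - \left(-60 + 4 Q\right) = 62 - 4 Q$)
$\left(A{\left(-51 \right)} - 666\right) + Z{\left(5,6 \right)} = \left(\left(62 - -204\right) - 666\right) + 0 = \left(\left(62 + 204\right) - 666\right) + 0 = \left(266 - 666\right) + 0 = -400 + 0 = -400$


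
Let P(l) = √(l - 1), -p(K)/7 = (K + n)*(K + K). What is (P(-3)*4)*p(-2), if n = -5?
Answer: -1568*I ≈ -1568.0*I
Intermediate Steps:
p(K) = -14*K*(-5 + K) (p(K) = -7*(K - 5)*(K + K) = -7*(-5 + K)*2*K = -14*K*(-5 + K))
P(l) = √(-1 + l)
(P(-3)*4)*p(-2) = (√(-1 - 3)*4)*(14*(-2)*(5 - 1*(-2))) = (√(-4)*4)*(14*(-2)*(5 + 2)) = ((2*I)*4)*(14*(-2)*7) = (8*I)*(-196) = -1568*I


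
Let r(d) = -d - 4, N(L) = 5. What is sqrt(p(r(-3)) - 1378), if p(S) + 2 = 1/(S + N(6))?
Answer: I*sqrt(5519)/2 ≈ 37.145*I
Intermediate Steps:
r(d) = -4 - d
p(S) = -2 + 1/(5 + S) (p(S) = -2 + 1/(S + 5) = -2 + 1/(5 + S))
sqrt(p(r(-3)) - 1378) = sqrt((-9 - 2*(-4 - 1*(-3)))/(5 + (-4 - 1*(-3))) - 1378) = sqrt((-9 - 2*(-4 + 3))/(5 + (-4 + 3)) - 1378) = sqrt((-9 - 2*(-1))/(5 - 1) - 1378) = sqrt((-9 + 2)/4 - 1378) = sqrt((1/4)*(-7) - 1378) = sqrt(-7/4 - 1378) = sqrt(-5519/4) = I*sqrt(5519)/2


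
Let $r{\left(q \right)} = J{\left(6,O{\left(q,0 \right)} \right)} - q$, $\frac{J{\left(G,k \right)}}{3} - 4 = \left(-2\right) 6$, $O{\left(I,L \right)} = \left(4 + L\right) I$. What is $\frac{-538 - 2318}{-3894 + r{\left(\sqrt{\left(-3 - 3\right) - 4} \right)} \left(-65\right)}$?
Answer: $\frac{476136}{392129} + \frac{13260 i \sqrt{10}}{392129} \approx 1.2142 + 0.10693 i$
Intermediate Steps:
$O{\left(I,L \right)} = I \left(4 + L\right)$
$J{\left(G,k \right)} = -24$ ($J{\left(G,k \right)} = 12 + 3 \left(\left(-2\right) 6\right) = 12 + 3 \left(-12\right) = 12 - 36 = -24$)
$r{\left(q \right)} = -24 - q$
$\frac{-538 - 2318}{-3894 + r{\left(\sqrt{\left(-3 - 3\right) - 4} \right)} \left(-65\right)} = \frac{-538 - 2318}{-3894 + \left(-24 - \sqrt{\left(-3 - 3\right) - 4}\right) \left(-65\right)} = - \frac{2856}{-3894 + \left(-24 - \sqrt{\left(-3 - 3\right) - 4}\right) \left(-65\right)} = - \frac{2856}{-3894 + \left(-24 - \sqrt{-6 - 4}\right) \left(-65\right)} = - \frac{2856}{-3894 + \left(-24 - \sqrt{-10}\right) \left(-65\right)} = - \frac{2856}{-3894 + \left(-24 - i \sqrt{10}\right) \left(-65\right)} = - \frac{2856}{-3894 + \left(1560 + 65 i \sqrt{10}\right)} = - \frac{2856}{-2334 + 65 i \sqrt{10}}$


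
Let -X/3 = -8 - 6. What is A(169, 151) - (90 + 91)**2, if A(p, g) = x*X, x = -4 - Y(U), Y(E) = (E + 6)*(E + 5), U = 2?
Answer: -35281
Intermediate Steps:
Y(E) = (5 + E)*(6 + E) (Y(E) = (6 + E)*(5 + E) = (5 + E)*(6 + E))
X = 42 (X = -3*(-8 - 6) = -3*(-14) = 42)
x = -60 (x = -4 - (30 + 2**2 + 11*2) = -4 - (30 + 4 + 22) = -4 - 1*56 = -4 - 56 = -60)
A(p, g) = -2520 (A(p, g) = -60*42 = -2520)
A(169, 151) - (90 + 91)**2 = -2520 - (90 + 91)**2 = -2520 - 1*181**2 = -2520 - 1*32761 = -2520 - 32761 = -35281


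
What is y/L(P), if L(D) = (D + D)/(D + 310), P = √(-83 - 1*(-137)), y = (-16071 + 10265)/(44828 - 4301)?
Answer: -2903/40527 - 449965*√6/364743 ≈ -3.0934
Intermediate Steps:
y = -5806/40527 ≈ -0.14326
P = 3*√6 (P = √(-83 + 137) = √54 = 3*√6 ≈ 7.3485)
L(D) = 2*D/(310 + D) (L(D) = (2*D)/(310 + D) = 2*D/(310 + D))
y/L(P) = -5806*√6*(310 + 3*√6)/36/40527 = -2903*√6*(310 + 3*√6)/729486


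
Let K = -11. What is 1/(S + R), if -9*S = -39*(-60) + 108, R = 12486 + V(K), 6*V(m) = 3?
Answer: 2/24429 ≈ 8.1870e-5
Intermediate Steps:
V(m) = ½ (V(m) = (⅙)*3 = ½)
R = 24973/2 (R = 12486 + ½ = 24973/2 ≈ 12487.)
S = -272 (S = -(-39*(-60) + 108)/9 = -(2340 + 108)/9 = -⅑*2448 = -272)
1/(S + R) = 1/(-272 + 24973/2) = 1/(24429/2) = 2/24429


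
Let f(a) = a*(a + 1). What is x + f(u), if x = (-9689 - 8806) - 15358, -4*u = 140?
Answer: -32663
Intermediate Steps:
u = -35 (u = -1/4*140 = -35)
f(a) = a*(1 + a)
x = -33853 (x = -18495 - 15358 = -33853)
x + f(u) = -33853 - 35*(1 - 35) = -33853 - 35*(-34) = -33853 + 1190 = -32663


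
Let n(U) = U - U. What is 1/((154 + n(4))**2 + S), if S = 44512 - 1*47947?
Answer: 1/20281 ≈ 4.9307e-5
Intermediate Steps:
S = -3435 (S = 44512 - 47947 = -3435)
n(U) = 0
1/((154 + n(4))**2 + S) = 1/((154 + 0)**2 - 3435) = 1/(154**2 - 3435) = 1/(23716 - 3435) = 1/20281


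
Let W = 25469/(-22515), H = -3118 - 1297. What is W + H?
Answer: -99429194/22515 ≈ -4416.1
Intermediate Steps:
H = -4415
W = -25469/22515 (W = 25469*(-1/22515) = -25469/22515 ≈ -1.1312)
W + H = -25469/22515 - 4415 = -99429194/22515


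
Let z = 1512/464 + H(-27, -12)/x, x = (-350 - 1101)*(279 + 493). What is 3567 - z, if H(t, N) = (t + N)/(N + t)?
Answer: 115768095971/32484988 ≈ 3563.7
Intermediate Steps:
x = -1120172 (x = -1451*772 = -1120172)
H(t, N) = 1 (H(t, N) = (N + t)/(N + t) = 1)
z = 105856225/32484988 (z = 1512/464 + 1/(-1120172) = 1512*(1/464) + 1*(-1/1120172) = 189/58 - 1/1120172 = 105856225/32484988 ≈ 3.2586)
3567 - z = 3567 - 1*105856225/32484988 = 3567 - 105856225/32484988 = 115768095971/32484988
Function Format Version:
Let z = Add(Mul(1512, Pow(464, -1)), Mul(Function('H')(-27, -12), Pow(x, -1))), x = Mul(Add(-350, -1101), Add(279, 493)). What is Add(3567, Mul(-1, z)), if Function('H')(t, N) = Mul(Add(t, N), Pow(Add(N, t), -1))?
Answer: Rational(115768095971, 32484988) ≈ 3563.7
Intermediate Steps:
x = -1120172 (x = Mul(-1451, 772) = -1120172)
Function('H')(t, N) = 1 (Function('H')(t, N) = Mul(Add(N, t), Pow(Add(N, t), -1)) = 1)
z = Rational(105856225, 32484988) (z = Add(Mul(1512, Pow(464, -1)), Mul(1, Pow(-1120172, -1))) = Add(Mul(1512, Rational(1, 464)), Mul(1, Rational(-1, 1120172))) = Add(Rational(189, 58), Rational(-1, 1120172)) = Rational(105856225, 32484988) ≈ 3.2586)
Add(3567, Mul(-1, z)) = Add(3567, Mul(-1, Rational(105856225, 32484988))) = Add(3567, Rational(-105856225, 32484988)) = Rational(115768095971, 32484988)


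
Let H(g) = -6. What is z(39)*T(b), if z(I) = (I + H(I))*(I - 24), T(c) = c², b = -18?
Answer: 160380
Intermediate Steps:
z(I) = (-24 + I)*(-6 + I) (z(I) = (I - 6)*(I - 24) = (-6 + I)*(-24 + I) = (-24 + I)*(-6 + I))
z(39)*T(b) = (144 + 39² - 30*39)*(-18)² = (144 + 1521 - 1170)*324 = 495*324 = 160380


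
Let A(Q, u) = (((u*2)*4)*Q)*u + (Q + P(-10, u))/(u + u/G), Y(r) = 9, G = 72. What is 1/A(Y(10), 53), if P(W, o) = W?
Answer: 3869/782497440 ≈ 4.9444e-6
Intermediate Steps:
A(Q, u) = 8*Q*u² + 72*(-10 + Q)/(73*u) (A(Q, u) = (((u*2)*4)*Q)*u + (Q - 10)/(u + u/72) = (((2*u)*4)*Q)*u + (-10 + Q)/(u + u*(1/72)) = ((8*u)*Q)*u + (-10 + Q)/(u + u/72) = (8*Q*u)*u + (-10 + Q)/((73*u/72)) = 8*Q*u² + (-10 + Q)*(72/(73*u)) = 8*Q*u² + 72*(-10 + Q)/(73*u))
1/A(Y(10), 53) = 1/((8/73)*(-90 + 9*9 + 73*9*53³)/53) = 1/((8/73)*(1/53)*(-90 + 81 + 73*9*148877)) = 1/((8/73)*(1/53)*(-90 + 81 + 97812189)) = 1/((8/73)*(1/53)*97812180) = 1/(782497440/3869) = 3869/782497440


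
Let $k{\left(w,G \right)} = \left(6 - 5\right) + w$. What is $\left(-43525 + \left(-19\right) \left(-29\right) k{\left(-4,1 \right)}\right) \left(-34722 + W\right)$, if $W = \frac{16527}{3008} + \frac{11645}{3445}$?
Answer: $\frac{1625128760737181}{1036256} \approx 1.5683 \cdot 10^{9}$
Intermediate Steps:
$W = \frac{18392735}{2072512}$ ($W = 16527 \cdot \frac{1}{3008} + 11645 \cdot \frac{1}{3445} = \frac{16527}{3008} + \frac{2329}{689} = \frac{18392735}{2072512} \approx 8.8746$)
$k{\left(w,G \right)} = 1 + w$
$\left(-43525 + \left(-19\right) \left(-29\right) k{\left(-4,1 \right)}\right) \left(-34722 + W\right) = \left(-43525 + \left(-19\right) \left(-29\right) \left(1 - 4\right)\right) \left(-34722 + \frac{18392735}{2072512}\right) = \left(-43525 + 551 \left(-3\right)\right) \left(- \frac{71943368929}{2072512}\right) = \left(-43525 - 1653\right) \left(- \frac{71943368929}{2072512}\right) = \left(-45178\right) \left(- \frac{71943368929}{2072512}\right) = \frac{1625128760737181}{1036256}$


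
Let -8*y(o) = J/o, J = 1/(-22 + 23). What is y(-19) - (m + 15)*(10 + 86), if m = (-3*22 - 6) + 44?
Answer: 189697/152 ≈ 1248.0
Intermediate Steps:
J = 1 (J = 1/1 = 1)
y(o) = -1/(8*o)
m = -28 (m = (-66 - 6) + 44 = -72 + 44 = -28)
y(-19) - (m + 15)*(10 + 86) = -1/8/(-19) - (-28 + 15)*(10 + 86) = -1/8*(-1/19) - (-13)*96 = 1/152 - 1*(-1248) = 1/152 + 1248 = 189697/152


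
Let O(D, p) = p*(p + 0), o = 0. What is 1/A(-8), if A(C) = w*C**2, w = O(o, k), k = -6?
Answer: 1/2304 ≈ 0.00043403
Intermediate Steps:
O(D, p) = p**2 (O(D, p) = p*p = p**2)
w = 36 (w = (-6)**2 = 36)
A(C) = 36*C**2
1/A(-8) = 1/(36*(-8)**2) = 1/(36*64) = 1/2304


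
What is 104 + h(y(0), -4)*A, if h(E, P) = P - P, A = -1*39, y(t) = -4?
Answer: 104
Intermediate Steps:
A = -39
h(E, P) = 0
104 + h(y(0), -4)*A = 104 + 0*(-39) = 104 + 0 = 104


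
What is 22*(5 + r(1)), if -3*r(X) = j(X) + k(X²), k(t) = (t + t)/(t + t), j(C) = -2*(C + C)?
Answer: 132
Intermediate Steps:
j(C) = -4*C
k(t) = 1 (k(t) = (2*t)/((2*t)) = (2*t)*(1/(2*t)) = 1)
r(X) = -⅓ + 4*X/3 (r(X) = -(-4*X + 1)/3 = -(1 - 4*X)/3 = -⅓ + 4*X/3)
22*(5 + r(1)) = 22*(5 + (-⅓ + (4/3)*1)) = 22*(5 + (-⅓ + 4/3)) = 22*(5 + 1) = 22*6 = 132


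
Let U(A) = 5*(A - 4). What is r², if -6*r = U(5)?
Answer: 25/36 ≈ 0.69444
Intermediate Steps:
U(A) = -20 + 5*A (U(A) = 5*(-4 + A) = -20 + 5*A)
r = -⅚ (r = -(-20 + 5*5)/6 = -(-20 + 25)/6 = -⅙*5 = -⅚ ≈ -0.83333)
r² = (-⅚)² = 25/36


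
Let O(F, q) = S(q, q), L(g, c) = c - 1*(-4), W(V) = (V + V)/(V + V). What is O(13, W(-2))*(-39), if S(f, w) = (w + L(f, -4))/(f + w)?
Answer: -39/2 ≈ -19.500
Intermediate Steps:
W(V) = 1 (W(V) = (2*V)/((2*V)) = (2*V)*(1/(2*V)) = 1)
L(g, c) = 4 + c (L(g, c) = c + 4 = 4 + c)
S(f, w) = w/(f + w) (S(f, w) = (w + (4 - 4))/(f + w) = (w + 0)/(f + w) = w/(f + w))
O(F, q) = ½ (O(F, q) = q/(q + q) = q/((2*q)) = q*(1/(2*q)) = ½)
O(13, W(-2))*(-39) = (½)*(-39) = -39/2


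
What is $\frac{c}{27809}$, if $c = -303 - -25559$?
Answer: $\frac{25256}{27809} \approx 0.9082$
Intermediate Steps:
$c = 25256$ ($c = -303 + 25559 = 25256$)
$\frac{c}{27809} = \frac{25256}{27809}$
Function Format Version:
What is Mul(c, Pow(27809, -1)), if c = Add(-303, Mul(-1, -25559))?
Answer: Rational(25256, 27809) ≈ 0.90820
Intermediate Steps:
c = 25256 (c = Add(-303, 25559) = 25256)
Mul(c, Pow(27809, -1)) = Mul(25256, Pow(27809, -1)) = Mul(25256, Rational(1, 27809)) = Rational(25256, 27809)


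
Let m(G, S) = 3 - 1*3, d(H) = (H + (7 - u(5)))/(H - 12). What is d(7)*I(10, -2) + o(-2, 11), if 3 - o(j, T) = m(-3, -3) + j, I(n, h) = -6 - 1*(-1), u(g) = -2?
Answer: 21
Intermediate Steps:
I(n, h) = -5 (I(n, h) = -6 + 1 = -5)
d(H) = (9 + H)/(-12 + H) (d(H) = (H + (7 - 1*(-2)))/(H - 12) = (H + (7 + 2))/(-12 + H) = (H + 9)/(-12 + H) = (9 + H)/(-12 + H))
m(G, S) = 0 (m(G, S) = 3 - 3 = 0)
o(j, T) = 3 - j (o(j, T) = 3 - (0 + j) = 3 - j)
d(7)*I(10, -2) + o(-2, 11) = ((9 + 7)/(-12 + 7))*(-5) + (3 - 1*(-2)) = (16/(-5))*(-5) + (3 + 2) = -⅕*16*(-5) + 5 = -16/5*(-5) + 5 = 16 + 5 = 21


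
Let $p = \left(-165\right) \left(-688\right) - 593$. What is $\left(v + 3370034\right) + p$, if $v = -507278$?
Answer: $2975683$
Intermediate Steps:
$p = 112927$ ($p = 113520 - 593 = 112927$)
$\left(v + 3370034\right) + p = \left(-507278 + 3370034\right) + 112927 = 2862756 + 112927 = 2975683$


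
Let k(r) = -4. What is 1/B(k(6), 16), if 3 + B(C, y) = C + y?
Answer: 1/9 ≈ 0.11111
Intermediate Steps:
B(C, y) = -3 + C + y (B(C, y) = -3 + (C + y) = -3 + C + y)
1/B(k(6), 16) = 1/(-3 - 4 + 16) = 1/9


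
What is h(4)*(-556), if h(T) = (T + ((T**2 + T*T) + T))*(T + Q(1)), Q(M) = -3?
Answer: -22240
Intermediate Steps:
h(T) = (-3 + T)*(2*T + 2*T**2) (h(T) = (T + ((T**2 + T*T) + T))*(T - 3) = (T + ((T**2 + T**2) + T))*(-3 + T) = (T + (2*T**2 + T))*(-3 + T) = (T + (T + 2*T**2))*(-3 + T) = (2*T + 2*T**2)*(-3 + T) = (-3 + T)*(2*T + 2*T**2))
h(4)*(-556) = (2*4*(-3 + 4**2 - 2*4))*(-556) = (2*4*(-3 + 16 - 8))*(-556) = (2*4*5)*(-556) = 40*(-556) = -22240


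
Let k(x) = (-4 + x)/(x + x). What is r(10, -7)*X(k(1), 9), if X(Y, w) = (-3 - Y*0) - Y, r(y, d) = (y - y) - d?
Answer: -21/2 ≈ -10.500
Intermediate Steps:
k(x) = (-4 + x)/(2*x) (k(x) = (-4 + x)/((2*x)) = (-4 + x)*(1/(2*x)) = (-4 + x)/(2*x))
r(y, d) = -d (r(y, d) = 0 - d = -d)
X(Y, w) = -3 - Y (X(Y, w) = (-3 - 1*0) - Y = (-3 + 0) - Y = -3 - Y)
r(10, -7)*X(k(1), 9) = (-1*(-7))*(-3 - (-4 + 1)/(2*1)) = 7*(-3 - (-3)/2) = 7*(-3 - 1*(-3/2)) = 7*(-3 + 3/2) = 7*(-3/2) = -21/2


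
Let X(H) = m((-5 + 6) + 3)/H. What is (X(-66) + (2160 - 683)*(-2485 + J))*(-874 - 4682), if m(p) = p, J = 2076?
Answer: 36919751492/11 ≈ 3.3563e+9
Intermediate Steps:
X(H) = 4/H (X(H) = ((-5 + 6) + 3)/H = (1 + 3)/H = 4/H)
(X(-66) + (2160 - 683)*(-2485 + J))*(-874 - 4682) = (4/(-66) + (2160 - 683)*(-2485 + 2076))*(-874 - 4682) = (4*(-1/66) + 1477*(-409))*(-5556) = (-2/33 - 604093)*(-5556) = -19935071/33*(-5556) = 36919751492/11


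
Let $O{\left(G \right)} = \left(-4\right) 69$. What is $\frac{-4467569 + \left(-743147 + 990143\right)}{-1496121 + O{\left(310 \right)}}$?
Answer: $\frac{602939}{213771} \approx 2.8205$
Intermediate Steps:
$O{\left(G \right)} = -276$
$\frac{-4467569 + \left(-743147 + 990143\right)}{-1496121 + O{\left(310 \right)}} = \frac{-4467569 + \left(-743147 + 990143\right)}{-1496121 - 276} = \frac{-4467569 + 246996}{-1496397} = \left(-4220573\right) \left(- \frac{1}{1496397}\right) = \frac{602939}{213771}$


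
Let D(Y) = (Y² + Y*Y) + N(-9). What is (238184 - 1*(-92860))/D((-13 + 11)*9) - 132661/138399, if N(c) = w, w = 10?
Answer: 3266347687/6504753 ≈ 502.15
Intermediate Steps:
N(c) = 10
D(Y) = 10 + 2*Y² (D(Y) = (Y² + Y*Y) + 10 = (Y² + Y²) + 10 = 2*Y² + 10 = 10 + 2*Y²)
(238184 - 1*(-92860))/D((-13 + 11)*9) - 132661/138399 = (238184 - 1*(-92860))/(10 + 2*((-13 + 11)*9)²) - 132661/138399 = (238184 + 92860)/(10 + 2*(-2*9)²) - 132661*1/138399 = 331044/(10 + 2*(-18)²) - 132661/138399 = 331044/(10 + 2*324) - 132661/138399 = 331044/(10 + 648) - 132661/138399 = 331044/658 - 132661/138399 = 331044*(1/658) - 132661/138399 = 23646/47 - 132661/138399 = 3266347687/6504753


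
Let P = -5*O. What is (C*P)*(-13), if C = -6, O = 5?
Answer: -1950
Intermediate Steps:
P = -25 (P = -5*5 = -25)
(C*P)*(-13) = -6*(-25)*(-13) = 150*(-13) = -1950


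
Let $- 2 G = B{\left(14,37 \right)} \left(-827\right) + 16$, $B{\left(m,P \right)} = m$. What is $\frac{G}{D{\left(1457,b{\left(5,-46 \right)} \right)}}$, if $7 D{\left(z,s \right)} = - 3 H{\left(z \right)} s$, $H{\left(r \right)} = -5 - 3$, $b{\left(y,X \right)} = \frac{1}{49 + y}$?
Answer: $\frac{364203}{4} \approx 91051.0$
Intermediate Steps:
$H{\left(r \right)} = -8$ ($H{\left(r \right)} = -5 - 3 = -8$)
$D{\left(z,s \right)} = \frac{24 s}{7}$ ($D{\left(z,s \right)} = \frac{\left(-3\right) \left(-8\right) s}{7} = \frac{24 s}{7}$)
$G = 5781$ ($G = - \frac{14 \left(-827\right) + 16}{2} = - \frac{-11578 + 16}{2} = \left(- \frac{1}{2}\right) \left(-11562\right) = 5781$)
$\frac{G}{D{\left(1457,b{\left(5,-46 \right)} \right)}} = \frac{5781}{\frac{24}{7} \frac{1}{49 + 5}} = \frac{5781}{\frac{24}{7} \cdot \frac{1}{54}} = \frac{5781}{\frac{4}{63}} = 5781 \cdot \frac{63}{4} = \frac{364203}{4}$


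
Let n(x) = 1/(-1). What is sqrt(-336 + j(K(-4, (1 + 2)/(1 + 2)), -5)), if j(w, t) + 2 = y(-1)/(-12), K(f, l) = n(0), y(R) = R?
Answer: I*sqrt(12165)/6 ≈ 18.383*I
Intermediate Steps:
n(x) = -1
K(f, l) = -1
j(w, t) = -23/12 (j(w, t) = -2 - 1/(-12) = -2 - 1*(-1/12) = -2 + 1/12 = -23/12)
sqrt(-336 + j(K(-4, (1 + 2)/(1 + 2)), -5)) = sqrt(-336 - 23/12) = sqrt(-4055/12) = I*sqrt(12165)/6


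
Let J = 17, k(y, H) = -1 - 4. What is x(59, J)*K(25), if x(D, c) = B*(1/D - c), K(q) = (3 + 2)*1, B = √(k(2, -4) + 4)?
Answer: -5010*I/59 ≈ -84.915*I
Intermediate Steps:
k(y, H) = -5
B = I (B = √(-5 + 4) = √(-1) = I ≈ 1.0*I)
K(q) = 5 (K(q) = 5*1 = 5)
x(D, c) = I*(1/D - c)
x(59, J)*K(25) = (I/59 - 1*I*17)*5 = (I*(1/59) - 17*I)*5 = (I/59 - 17*I)*5 = -1002*I/59*5 = -5010*I/59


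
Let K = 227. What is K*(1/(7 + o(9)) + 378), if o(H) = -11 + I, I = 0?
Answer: 342997/4 ≈ 85749.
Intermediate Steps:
o(H) = -11 (o(H) = -11 + 0 = -11)
K*(1/(7 + o(9)) + 378) = 227*(1/(7 - 11) + 378) = 227*(1/(-4) + 378) = 227*(-¼ + 378) = 227*(1511/4) = 342997/4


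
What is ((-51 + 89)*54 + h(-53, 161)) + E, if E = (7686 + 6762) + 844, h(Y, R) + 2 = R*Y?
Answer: 8809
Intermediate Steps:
h(Y, R) = -2 + R*Y
E = 15292 (E = 14448 + 844 = 15292)
((-51 + 89)*54 + h(-53, 161)) + E = ((-51 + 89)*54 + (-2 + 161*(-53))) + 15292 = (38*54 + (-2 - 8533)) + 15292 = (2052 - 8535) + 15292 = -6483 + 15292 = 8809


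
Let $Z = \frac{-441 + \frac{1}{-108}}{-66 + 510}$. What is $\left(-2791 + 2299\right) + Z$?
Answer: $- \frac{23640013}{47952} \approx -492.99$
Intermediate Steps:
$Z = - \frac{47629}{47952}$ ($Z = \frac{-441 - \frac{1}{108}}{444} = \left(- \frac{47629}{108}\right) \frac{1}{444} = - \frac{47629}{47952} \approx -0.99326$)
$\left(-2791 + 2299\right) + Z = \left(-2791 + 2299\right) - \frac{47629}{47952} = -492 - \frac{47629}{47952} = - \frac{23640013}{47952}$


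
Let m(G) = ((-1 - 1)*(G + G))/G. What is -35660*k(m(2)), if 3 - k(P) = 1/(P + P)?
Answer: -222875/2 ≈ -1.1144e+5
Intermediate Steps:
m(G) = -4 (m(G) = (-4*G)/G = -4)
k(P) = 3 - 1/(2*P) (k(P) = 3 - 1/(P + P) = 3 - 1/(2*P))
-35660*k(m(2)) = -35660*(3 - ½/(-4)) = -35660*(3 - ½*(-¼)) = -35660*(3 + ⅛) = -35660*25/8 = -222875/2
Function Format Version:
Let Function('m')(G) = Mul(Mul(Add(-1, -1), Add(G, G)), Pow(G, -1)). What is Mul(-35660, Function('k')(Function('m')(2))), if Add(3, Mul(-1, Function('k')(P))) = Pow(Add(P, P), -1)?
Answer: Rational(-222875, 2) ≈ -1.1144e+5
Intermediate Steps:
Function('m')(G) = -4 (Function('m')(G) = Mul(Mul(-2, Mul(2, G)), Pow(G, -1)) = Mul(Mul(-4, G), Pow(G, -1)) = -4)
Function('k')(P) = Add(3, Mul(Rational(-1, 2), Pow(P, -1))) (Function('k')(P) = Add(3, Mul(-1, Pow(Add(P, P), -1))) = Add(3, Mul(-1, Pow(Mul(2, P), -1))) = Add(3, Mul(-1, Mul(Rational(1, 2), Pow(P, -1)))) = Add(3, Mul(Rational(-1, 2), Pow(P, -1))))
Mul(-35660, Function('k')(Function('m')(2))) = Mul(-35660, Add(3, Mul(Rational(-1, 2), Pow(-4, -1)))) = Mul(-35660, Add(3, Mul(Rational(-1, 2), Rational(-1, 4)))) = Mul(-35660, Add(3, Rational(1, 8))) = Mul(-35660, Rational(25, 8)) = Rational(-222875, 2)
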